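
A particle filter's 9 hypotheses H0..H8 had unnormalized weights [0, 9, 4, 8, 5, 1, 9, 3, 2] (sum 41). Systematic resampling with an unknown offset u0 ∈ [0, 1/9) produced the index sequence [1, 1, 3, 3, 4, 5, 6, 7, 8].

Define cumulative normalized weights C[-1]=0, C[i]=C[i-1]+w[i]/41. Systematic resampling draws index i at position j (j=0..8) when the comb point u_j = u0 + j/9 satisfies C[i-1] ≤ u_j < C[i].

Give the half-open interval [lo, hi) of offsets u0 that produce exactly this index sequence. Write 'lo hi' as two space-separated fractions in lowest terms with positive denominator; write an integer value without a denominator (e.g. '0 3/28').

C = [0, 9/41, 13/41, 21/41, 26/41, 27/41, 36/41, 39/41, 1]
j=0 picked index 1: u0 ∈ [0, 9/41)
j=1 picked index 1: u0 ∈ [-1/9, 40/369)
j=2 picked index 3: u0 ∈ [35/369, 107/369)
j=3 picked index 3: u0 ∈ [-2/123, 22/123)
j=4 picked index 4: u0 ∈ [25/369, 70/369)
j=5 picked index 5: u0 ∈ [29/369, 38/369)
j=6 picked index 6: u0 ∈ [-1/123, 26/123)
j=7 picked index 7: u0 ∈ [37/369, 64/369)
j=8 picked index 8: u0 ∈ [23/369, 1/9)
intersection: [37/369, 38/369)

37/369 38/369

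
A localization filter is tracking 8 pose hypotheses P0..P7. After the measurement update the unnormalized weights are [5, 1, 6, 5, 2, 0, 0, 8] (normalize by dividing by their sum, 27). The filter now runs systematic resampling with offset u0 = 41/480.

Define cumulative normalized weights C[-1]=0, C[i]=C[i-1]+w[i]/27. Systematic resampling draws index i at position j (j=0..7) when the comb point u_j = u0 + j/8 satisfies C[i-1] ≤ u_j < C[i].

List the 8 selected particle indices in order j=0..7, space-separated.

C = [5/27, 2/9, 4/9, 17/27, 19/27, 19/27, 19/27, 1]
j=0: u_0=41/480 ∈ [0, 5/27) → index 0
j=1: u_1=101/480 ∈ [5/27, 2/9) → index 1
j=2: u_2=161/480 ∈ [2/9, 4/9) → index 2
j=3: u_3=221/480 ∈ [4/9, 17/27) → index 3
j=4: u_4=281/480 ∈ [4/9, 17/27) → index 3
j=5: u_5=341/480 ∈ [19/27, 1) → index 7
j=6: u_6=401/480 ∈ [19/27, 1) → index 7
j=7: u_7=461/480 ∈ [19/27, 1) → index 7

0 1 2 3 3 7 7 7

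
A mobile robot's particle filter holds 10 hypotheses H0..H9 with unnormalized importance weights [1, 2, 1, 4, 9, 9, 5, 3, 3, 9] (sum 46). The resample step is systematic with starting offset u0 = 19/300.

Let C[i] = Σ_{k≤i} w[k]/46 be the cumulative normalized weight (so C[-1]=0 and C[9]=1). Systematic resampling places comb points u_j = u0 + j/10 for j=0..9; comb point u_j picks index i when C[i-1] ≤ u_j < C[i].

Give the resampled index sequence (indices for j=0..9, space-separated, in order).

C = [1/46, 3/46, 2/23, 4/23, 17/46, 13/23, 31/46, 17/23, 37/46, 1]
j=0: u_0=19/300 ∈ [1/46, 3/46) → index 1
j=1: u_1=49/300 ∈ [2/23, 4/23) → index 3
j=2: u_2=79/300 ∈ [4/23, 17/46) → index 4
j=3: u_3=109/300 ∈ [4/23, 17/46) → index 4
j=4: u_4=139/300 ∈ [17/46, 13/23) → index 5
j=5: u_5=169/300 ∈ [17/46, 13/23) → index 5
j=6: u_6=199/300 ∈ [13/23, 31/46) → index 6
j=7: u_7=229/300 ∈ [17/23, 37/46) → index 8
j=8: u_8=259/300 ∈ [37/46, 1) → index 9
j=9: u_9=289/300 ∈ [37/46, 1) → index 9

1 3 4 4 5 5 6 8 9 9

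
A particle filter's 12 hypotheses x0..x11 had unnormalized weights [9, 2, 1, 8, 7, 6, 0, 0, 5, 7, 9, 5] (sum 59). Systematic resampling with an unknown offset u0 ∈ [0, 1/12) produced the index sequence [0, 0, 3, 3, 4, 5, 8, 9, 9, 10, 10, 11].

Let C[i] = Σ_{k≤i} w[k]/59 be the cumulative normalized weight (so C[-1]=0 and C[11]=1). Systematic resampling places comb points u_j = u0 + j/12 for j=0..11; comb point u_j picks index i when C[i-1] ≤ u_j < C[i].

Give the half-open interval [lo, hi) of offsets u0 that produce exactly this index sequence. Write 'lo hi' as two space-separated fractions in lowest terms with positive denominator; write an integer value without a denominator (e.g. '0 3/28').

43/708 49/708

C = [9/59, 11/59, 12/59, 20/59, 27/59, 33/59, 33/59, 33/59, 38/59, 45/59, 54/59, 1]
j=0 picked index 0: u0 ∈ [0, 9/59)
j=1 picked index 0: u0 ∈ [-1/12, 49/708)
j=2 picked index 3: u0 ∈ [13/354, 61/354)
j=3 picked index 3: u0 ∈ [-11/236, 21/236)
j=4 picked index 4: u0 ∈ [1/177, 22/177)
j=5 picked index 5: u0 ∈ [29/708, 101/708)
j=6 picked index 8: u0 ∈ [7/118, 17/118)
j=7 picked index 9: u0 ∈ [43/708, 127/708)
j=8 picked index 9: u0 ∈ [-4/177, 17/177)
j=9 picked index 10: u0 ∈ [3/236, 39/236)
j=10 picked index 10: u0 ∈ [-25/354, 29/354)
j=11 picked index 11: u0 ∈ [-1/708, 1/12)
intersection: [43/708, 49/708)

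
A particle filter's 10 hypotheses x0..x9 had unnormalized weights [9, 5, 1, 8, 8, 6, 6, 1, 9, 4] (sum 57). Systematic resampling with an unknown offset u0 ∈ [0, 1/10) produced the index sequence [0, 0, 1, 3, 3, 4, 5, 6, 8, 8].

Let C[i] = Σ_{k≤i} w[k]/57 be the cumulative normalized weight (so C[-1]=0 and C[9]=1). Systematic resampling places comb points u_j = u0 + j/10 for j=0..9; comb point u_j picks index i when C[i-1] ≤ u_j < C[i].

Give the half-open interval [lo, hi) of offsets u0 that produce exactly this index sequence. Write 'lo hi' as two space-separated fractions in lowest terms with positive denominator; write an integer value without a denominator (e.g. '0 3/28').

C = [3/19, 14/57, 5/19, 23/57, 31/57, 37/57, 43/57, 44/57, 53/57, 1]
j=0 picked index 0: u0 ∈ [0, 3/19)
j=1 picked index 0: u0 ∈ [-1/10, 11/190)
j=2 picked index 1: u0 ∈ [-4/95, 13/285)
j=3 picked index 3: u0 ∈ [-7/190, 59/570)
j=4 picked index 3: u0 ∈ [-13/95, 1/285)
j=5 picked index 4: u0 ∈ [-11/114, 5/114)
j=6 picked index 5: u0 ∈ [-16/285, 14/285)
j=7 picked index 6: u0 ∈ [-29/570, 31/570)
j=8 picked index 8: u0 ∈ [-8/285, 37/285)
j=9 picked index 8: u0 ∈ [-73/570, 17/570)
intersection: [0, 1/285)

0 1/285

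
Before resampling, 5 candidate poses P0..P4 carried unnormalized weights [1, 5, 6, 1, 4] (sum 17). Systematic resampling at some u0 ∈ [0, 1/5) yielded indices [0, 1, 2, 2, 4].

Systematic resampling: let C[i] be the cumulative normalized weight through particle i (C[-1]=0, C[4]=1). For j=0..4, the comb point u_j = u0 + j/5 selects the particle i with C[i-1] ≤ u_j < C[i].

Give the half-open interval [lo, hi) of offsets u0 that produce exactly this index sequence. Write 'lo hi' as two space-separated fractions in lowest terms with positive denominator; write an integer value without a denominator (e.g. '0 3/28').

C = [1/17, 6/17, 12/17, 13/17, 1]
j=0 picked index 0: u0 ∈ [0, 1/17)
j=1 picked index 1: u0 ∈ [-12/85, 13/85)
j=2 picked index 2: u0 ∈ [-4/85, 26/85)
j=3 picked index 2: u0 ∈ [-21/85, 9/85)
j=4 picked index 4: u0 ∈ [-3/85, 1/5)
intersection: [0, 1/17)

0 1/17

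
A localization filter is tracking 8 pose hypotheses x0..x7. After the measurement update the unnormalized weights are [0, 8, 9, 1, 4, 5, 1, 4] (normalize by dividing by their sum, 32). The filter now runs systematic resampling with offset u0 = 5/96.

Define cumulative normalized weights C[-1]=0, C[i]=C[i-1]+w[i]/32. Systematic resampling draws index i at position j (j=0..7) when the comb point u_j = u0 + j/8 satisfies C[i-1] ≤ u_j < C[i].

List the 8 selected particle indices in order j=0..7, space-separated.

1 1 2 2 3 4 5 7

C = [0, 1/4, 17/32, 9/16, 11/16, 27/32, 7/8, 1]
j=0: u_0=5/96 ∈ [0, 1/4) → index 1
j=1: u_1=17/96 ∈ [0, 1/4) → index 1
j=2: u_2=29/96 ∈ [1/4, 17/32) → index 2
j=3: u_3=41/96 ∈ [1/4, 17/32) → index 2
j=4: u_4=53/96 ∈ [17/32, 9/16) → index 3
j=5: u_5=65/96 ∈ [9/16, 11/16) → index 4
j=6: u_6=77/96 ∈ [11/16, 27/32) → index 5
j=7: u_7=89/96 ∈ [7/8, 1) → index 7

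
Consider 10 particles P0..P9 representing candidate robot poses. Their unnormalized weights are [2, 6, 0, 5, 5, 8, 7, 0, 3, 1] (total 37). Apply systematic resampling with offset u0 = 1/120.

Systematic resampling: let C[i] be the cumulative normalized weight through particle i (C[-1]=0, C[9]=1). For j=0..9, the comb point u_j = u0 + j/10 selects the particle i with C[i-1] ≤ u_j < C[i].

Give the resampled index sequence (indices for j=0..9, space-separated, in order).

C = [2/37, 8/37, 8/37, 13/37, 18/37, 26/37, 33/37, 33/37, 36/37, 1]
j=0: u_0=1/120 ∈ [0, 2/37) → index 0
j=1: u_1=13/120 ∈ [2/37, 8/37) → index 1
j=2: u_2=5/24 ∈ [2/37, 8/37) → index 1
j=3: u_3=37/120 ∈ [8/37, 13/37) → index 3
j=4: u_4=49/120 ∈ [13/37, 18/37) → index 4
j=5: u_5=61/120 ∈ [18/37, 26/37) → index 5
j=6: u_6=73/120 ∈ [18/37, 26/37) → index 5
j=7: u_7=17/24 ∈ [26/37, 33/37) → index 6
j=8: u_8=97/120 ∈ [26/37, 33/37) → index 6
j=9: u_9=109/120 ∈ [33/37, 36/37) → index 8

0 1 1 3 4 5 5 6 6 8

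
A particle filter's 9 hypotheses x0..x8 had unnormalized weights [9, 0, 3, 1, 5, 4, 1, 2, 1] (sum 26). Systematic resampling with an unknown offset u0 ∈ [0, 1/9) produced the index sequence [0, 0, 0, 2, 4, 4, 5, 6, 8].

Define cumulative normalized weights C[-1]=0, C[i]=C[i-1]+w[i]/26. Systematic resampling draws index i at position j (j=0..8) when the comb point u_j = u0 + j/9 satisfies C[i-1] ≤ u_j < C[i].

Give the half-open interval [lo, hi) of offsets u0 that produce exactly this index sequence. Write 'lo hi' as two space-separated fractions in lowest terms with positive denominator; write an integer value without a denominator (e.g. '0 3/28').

17/234 25/234

C = [9/26, 9/26, 6/13, 1/2, 9/13, 11/13, 23/26, 25/26, 1]
j=0 picked index 0: u0 ∈ [0, 9/26)
j=1 picked index 0: u0 ∈ [-1/9, 55/234)
j=2 picked index 0: u0 ∈ [-2/9, 29/234)
j=3 picked index 2: u0 ∈ [1/78, 5/39)
j=4 picked index 4: u0 ∈ [1/18, 29/117)
j=5 picked index 4: u0 ∈ [-1/18, 16/117)
j=6 picked index 5: u0 ∈ [1/39, 7/39)
j=7 picked index 6: u0 ∈ [8/117, 25/234)
j=8 picked index 8: u0 ∈ [17/234, 1/9)
intersection: [17/234, 25/234)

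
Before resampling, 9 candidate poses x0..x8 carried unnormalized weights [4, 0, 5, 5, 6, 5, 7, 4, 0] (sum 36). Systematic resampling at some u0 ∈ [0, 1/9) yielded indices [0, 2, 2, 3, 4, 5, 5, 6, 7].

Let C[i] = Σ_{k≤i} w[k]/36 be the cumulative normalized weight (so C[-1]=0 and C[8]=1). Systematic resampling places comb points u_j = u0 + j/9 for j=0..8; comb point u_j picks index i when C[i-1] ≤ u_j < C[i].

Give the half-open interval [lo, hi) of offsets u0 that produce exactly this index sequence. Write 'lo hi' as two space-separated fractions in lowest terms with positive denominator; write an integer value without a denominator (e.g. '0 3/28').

C = [1/9, 1/9, 1/4, 7/18, 5/9, 25/36, 8/9, 1, 1]
j=0 picked index 0: u0 ∈ [0, 1/9)
j=1 picked index 2: u0 ∈ [0, 5/36)
j=2 picked index 2: u0 ∈ [-1/9, 1/36)
j=3 picked index 3: u0 ∈ [-1/12, 1/18)
j=4 picked index 4: u0 ∈ [-1/18, 1/9)
j=5 picked index 5: u0 ∈ [0, 5/36)
j=6 picked index 5: u0 ∈ [-1/9, 1/36)
j=7 picked index 6: u0 ∈ [-1/12, 1/9)
j=8 picked index 7: u0 ∈ [0, 1/9)
intersection: [0, 1/36)

0 1/36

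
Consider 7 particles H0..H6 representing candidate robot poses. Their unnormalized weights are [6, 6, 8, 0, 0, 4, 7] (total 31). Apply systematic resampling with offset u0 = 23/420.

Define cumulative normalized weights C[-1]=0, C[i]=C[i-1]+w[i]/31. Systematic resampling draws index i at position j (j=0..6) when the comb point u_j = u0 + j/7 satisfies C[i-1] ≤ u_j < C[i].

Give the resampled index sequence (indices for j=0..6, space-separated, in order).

0 1 1 2 2 5 6

C = [6/31, 12/31, 20/31, 20/31, 20/31, 24/31, 1]
j=0: u_0=23/420 ∈ [0, 6/31) → index 0
j=1: u_1=83/420 ∈ [6/31, 12/31) → index 1
j=2: u_2=143/420 ∈ [6/31, 12/31) → index 1
j=3: u_3=29/60 ∈ [12/31, 20/31) → index 2
j=4: u_4=263/420 ∈ [12/31, 20/31) → index 2
j=5: u_5=323/420 ∈ [20/31, 24/31) → index 5
j=6: u_6=383/420 ∈ [24/31, 1) → index 6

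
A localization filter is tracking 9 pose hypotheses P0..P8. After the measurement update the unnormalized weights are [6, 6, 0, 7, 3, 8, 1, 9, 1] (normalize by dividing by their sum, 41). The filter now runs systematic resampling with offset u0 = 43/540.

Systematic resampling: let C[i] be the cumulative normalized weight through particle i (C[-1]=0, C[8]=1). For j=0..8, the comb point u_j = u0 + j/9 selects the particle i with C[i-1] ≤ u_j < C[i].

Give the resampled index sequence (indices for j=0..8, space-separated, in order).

0 1 3 3 4 5 6 7 7

C = [6/41, 12/41, 12/41, 19/41, 22/41, 30/41, 31/41, 40/41, 1]
j=0: u_0=43/540 ∈ [0, 6/41) → index 0
j=1: u_1=103/540 ∈ [6/41, 12/41) → index 1
j=2: u_2=163/540 ∈ [12/41, 19/41) → index 3
j=3: u_3=223/540 ∈ [12/41, 19/41) → index 3
j=4: u_4=283/540 ∈ [19/41, 22/41) → index 4
j=5: u_5=343/540 ∈ [22/41, 30/41) → index 5
j=6: u_6=403/540 ∈ [30/41, 31/41) → index 6
j=7: u_7=463/540 ∈ [31/41, 40/41) → index 7
j=8: u_8=523/540 ∈ [31/41, 40/41) → index 7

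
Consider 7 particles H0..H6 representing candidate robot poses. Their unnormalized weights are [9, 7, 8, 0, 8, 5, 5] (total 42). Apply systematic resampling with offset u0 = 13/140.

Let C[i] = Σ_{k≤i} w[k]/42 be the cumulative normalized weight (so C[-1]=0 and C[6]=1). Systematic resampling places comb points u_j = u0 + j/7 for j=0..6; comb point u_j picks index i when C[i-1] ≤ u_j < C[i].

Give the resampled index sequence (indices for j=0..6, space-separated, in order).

C = [3/14, 8/21, 4/7, 4/7, 16/21, 37/42, 1]
j=0: u_0=13/140 ∈ [0, 3/14) → index 0
j=1: u_1=33/140 ∈ [3/14, 8/21) → index 1
j=2: u_2=53/140 ∈ [3/14, 8/21) → index 1
j=3: u_3=73/140 ∈ [8/21, 4/7) → index 2
j=4: u_4=93/140 ∈ [4/7, 16/21) → index 4
j=5: u_5=113/140 ∈ [16/21, 37/42) → index 5
j=6: u_6=19/20 ∈ [37/42, 1) → index 6

0 1 1 2 4 5 6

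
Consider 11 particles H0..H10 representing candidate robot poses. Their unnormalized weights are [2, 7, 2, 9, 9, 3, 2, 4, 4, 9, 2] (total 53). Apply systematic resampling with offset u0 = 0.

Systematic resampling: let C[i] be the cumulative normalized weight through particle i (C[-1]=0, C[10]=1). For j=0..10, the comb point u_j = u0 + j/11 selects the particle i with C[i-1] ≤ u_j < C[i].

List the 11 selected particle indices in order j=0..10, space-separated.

C = [2/53, 9/53, 11/53, 20/53, 29/53, 32/53, 34/53, 38/53, 42/53, 51/53, 1]
j=0: u_0=0 ∈ [0, 2/53) → index 0
j=1: u_1=1/11 ∈ [2/53, 9/53) → index 1
j=2: u_2=2/11 ∈ [9/53, 11/53) → index 2
j=3: u_3=3/11 ∈ [11/53, 20/53) → index 3
j=4: u_4=4/11 ∈ [11/53, 20/53) → index 3
j=5: u_5=5/11 ∈ [20/53, 29/53) → index 4
j=6: u_6=6/11 ∈ [20/53, 29/53) → index 4
j=7: u_7=7/11 ∈ [32/53, 34/53) → index 6
j=8: u_8=8/11 ∈ [38/53, 42/53) → index 8
j=9: u_9=9/11 ∈ [42/53, 51/53) → index 9
j=10: u_10=10/11 ∈ [42/53, 51/53) → index 9

0 1 2 3 3 4 4 6 8 9 9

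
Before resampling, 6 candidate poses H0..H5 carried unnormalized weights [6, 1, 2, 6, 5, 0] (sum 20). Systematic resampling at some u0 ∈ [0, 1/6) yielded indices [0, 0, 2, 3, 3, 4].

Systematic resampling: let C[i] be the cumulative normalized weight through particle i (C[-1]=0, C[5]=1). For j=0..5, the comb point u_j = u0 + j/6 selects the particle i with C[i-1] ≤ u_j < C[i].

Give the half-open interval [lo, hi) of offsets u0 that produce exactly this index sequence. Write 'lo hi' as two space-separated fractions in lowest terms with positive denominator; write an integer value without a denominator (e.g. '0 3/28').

1/60 1/12

C = [3/10, 7/20, 9/20, 3/4, 1, 1]
j=0 picked index 0: u0 ∈ [0, 3/10)
j=1 picked index 0: u0 ∈ [-1/6, 2/15)
j=2 picked index 2: u0 ∈ [1/60, 7/60)
j=3 picked index 3: u0 ∈ [-1/20, 1/4)
j=4 picked index 3: u0 ∈ [-13/60, 1/12)
j=5 picked index 4: u0 ∈ [-1/12, 1/6)
intersection: [1/60, 1/12)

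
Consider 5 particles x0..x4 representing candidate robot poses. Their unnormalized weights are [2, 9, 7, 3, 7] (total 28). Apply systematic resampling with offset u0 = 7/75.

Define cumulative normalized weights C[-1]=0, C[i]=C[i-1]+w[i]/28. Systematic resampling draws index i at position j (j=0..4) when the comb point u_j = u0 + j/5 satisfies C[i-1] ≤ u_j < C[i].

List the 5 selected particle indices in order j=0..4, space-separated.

1 1 2 3 4

C = [1/14, 11/28, 9/14, 3/4, 1]
j=0: u_0=7/75 ∈ [1/14, 11/28) → index 1
j=1: u_1=22/75 ∈ [1/14, 11/28) → index 1
j=2: u_2=37/75 ∈ [11/28, 9/14) → index 2
j=3: u_3=52/75 ∈ [9/14, 3/4) → index 3
j=4: u_4=67/75 ∈ [3/4, 1) → index 4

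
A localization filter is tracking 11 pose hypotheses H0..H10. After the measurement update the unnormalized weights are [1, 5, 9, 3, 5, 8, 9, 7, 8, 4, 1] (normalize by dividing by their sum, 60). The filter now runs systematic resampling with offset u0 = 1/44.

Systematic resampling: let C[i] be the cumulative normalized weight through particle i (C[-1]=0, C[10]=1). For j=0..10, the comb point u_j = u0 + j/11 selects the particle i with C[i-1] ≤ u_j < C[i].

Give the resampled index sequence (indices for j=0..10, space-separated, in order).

1 2 2 3 5 5 6 6 7 8 9

C = [1/60, 1/10, 1/4, 3/10, 23/60, 31/60, 2/3, 47/60, 11/12, 59/60, 1]
j=0: u_0=1/44 ∈ [1/60, 1/10) → index 1
j=1: u_1=5/44 ∈ [1/10, 1/4) → index 2
j=2: u_2=9/44 ∈ [1/10, 1/4) → index 2
j=3: u_3=13/44 ∈ [1/4, 3/10) → index 3
j=4: u_4=17/44 ∈ [23/60, 31/60) → index 5
j=5: u_5=21/44 ∈ [23/60, 31/60) → index 5
j=6: u_6=25/44 ∈ [31/60, 2/3) → index 6
j=7: u_7=29/44 ∈ [31/60, 2/3) → index 6
j=8: u_8=3/4 ∈ [2/3, 47/60) → index 7
j=9: u_9=37/44 ∈ [47/60, 11/12) → index 8
j=10: u_10=41/44 ∈ [11/12, 59/60) → index 9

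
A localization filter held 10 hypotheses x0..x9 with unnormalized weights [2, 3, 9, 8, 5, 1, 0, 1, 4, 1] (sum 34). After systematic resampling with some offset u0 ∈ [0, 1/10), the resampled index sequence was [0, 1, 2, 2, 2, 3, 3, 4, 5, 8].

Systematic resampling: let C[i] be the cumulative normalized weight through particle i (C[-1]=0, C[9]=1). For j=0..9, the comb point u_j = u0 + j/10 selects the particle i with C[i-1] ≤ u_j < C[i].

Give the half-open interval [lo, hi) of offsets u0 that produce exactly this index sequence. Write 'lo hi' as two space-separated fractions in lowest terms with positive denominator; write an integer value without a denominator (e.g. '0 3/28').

C = [1/17, 5/34, 7/17, 11/17, 27/34, 14/17, 14/17, 29/34, 33/34, 1]
j=0 picked index 0: u0 ∈ [0, 1/17)
j=1 picked index 1: u0 ∈ [-7/170, 4/85)
j=2 picked index 2: u0 ∈ [-9/170, 18/85)
j=3 picked index 2: u0 ∈ [-13/85, 19/170)
j=4 picked index 2: u0 ∈ [-43/170, 1/85)
j=5 picked index 3: u0 ∈ [-3/34, 5/34)
j=6 picked index 3: u0 ∈ [-16/85, 4/85)
j=7 picked index 4: u0 ∈ [-9/170, 8/85)
j=8 picked index 5: u0 ∈ [-1/170, 2/85)
j=9 picked index 8: u0 ∈ [-4/85, 6/85)
intersection: [0, 1/85)

0 1/85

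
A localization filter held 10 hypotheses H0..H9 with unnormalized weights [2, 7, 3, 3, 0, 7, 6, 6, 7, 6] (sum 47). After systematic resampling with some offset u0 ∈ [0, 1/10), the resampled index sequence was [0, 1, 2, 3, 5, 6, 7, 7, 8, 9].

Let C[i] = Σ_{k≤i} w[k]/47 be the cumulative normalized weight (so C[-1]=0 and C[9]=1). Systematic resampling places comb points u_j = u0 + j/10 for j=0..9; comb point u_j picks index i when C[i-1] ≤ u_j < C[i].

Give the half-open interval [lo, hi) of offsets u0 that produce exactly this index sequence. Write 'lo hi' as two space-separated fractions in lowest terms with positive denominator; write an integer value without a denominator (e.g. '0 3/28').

C = [2/47, 9/47, 12/47, 15/47, 15/47, 22/47, 28/47, 34/47, 41/47, 1]
j=0 picked index 0: u0 ∈ [0, 2/47)
j=1 picked index 1: u0 ∈ [-27/470, 43/470)
j=2 picked index 2: u0 ∈ [-2/235, 13/235)
j=3 picked index 3: u0 ∈ [-21/470, 9/470)
j=4 picked index 5: u0 ∈ [-19/235, 16/235)
j=5 picked index 6: u0 ∈ [-3/94, 9/94)
j=6 picked index 7: u0 ∈ [-1/235, 29/235)
j=7 picked index 7: u0 ∈ [-49/470, 11/470)
j=8 picked index 8: u0 ∈ [-18/235, 17/235)
j=9 picked index 9: u0 ∈ [-13/470, 1/10)
intersection: [0, 9/470)

0 9/470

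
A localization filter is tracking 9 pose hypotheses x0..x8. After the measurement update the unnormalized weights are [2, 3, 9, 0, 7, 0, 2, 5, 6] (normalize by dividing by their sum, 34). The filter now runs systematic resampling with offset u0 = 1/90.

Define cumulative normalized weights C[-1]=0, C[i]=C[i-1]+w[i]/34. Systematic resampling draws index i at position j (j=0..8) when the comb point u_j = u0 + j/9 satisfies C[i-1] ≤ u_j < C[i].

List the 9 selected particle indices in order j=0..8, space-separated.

C = [1/17, 5/34, 7/17, 7/17, 21/34, 21/34, 23/34, 14/17, 1]
j=0: u_0=1/90 ∈ [0, 1/17) → index 0
j=1: u_1=11/90 ∈ [1/17, 5/34) → index 1
j=2: u_2=7/30 ∈ [5/34, 7/17) → index 2
j=3: u_3=31/90 ∈ [5/34, 7/17) → index 2
j=4: u_4=41/90 ∈ [7/17, 21/34) → index 4
j=5: u_5=17/30 ∈ [7/17, 21/34) → index 4
j=6: u_6=61/90 ∈ [23/34, 14/17) → index 7
j=7: u_7=71/90 ∈ [23/34, 14/17) → index 7
j=8: u_8=9/10 ∈ [14/17, 1) → index 8

0 1 2 2 4 4 7 7 8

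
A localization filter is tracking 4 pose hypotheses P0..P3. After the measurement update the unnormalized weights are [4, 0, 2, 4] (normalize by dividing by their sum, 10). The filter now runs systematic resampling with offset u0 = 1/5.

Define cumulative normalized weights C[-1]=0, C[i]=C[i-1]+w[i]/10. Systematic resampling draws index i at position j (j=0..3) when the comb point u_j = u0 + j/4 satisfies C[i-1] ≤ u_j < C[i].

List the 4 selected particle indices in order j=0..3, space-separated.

C = [2/5, 2/5, 3/5, 1]
j=0: u_0=1/5 ∈ [0, 2/5) → index 0
j=1: u_1=9/20 ∈ [2/5, 3/5) → index 2
j=2: u_2=7/10 ∈ [3/5, 1) → index 3
j=3: u_3=19/20 ∈ [3/5, 1) → index 3

0 2 3 3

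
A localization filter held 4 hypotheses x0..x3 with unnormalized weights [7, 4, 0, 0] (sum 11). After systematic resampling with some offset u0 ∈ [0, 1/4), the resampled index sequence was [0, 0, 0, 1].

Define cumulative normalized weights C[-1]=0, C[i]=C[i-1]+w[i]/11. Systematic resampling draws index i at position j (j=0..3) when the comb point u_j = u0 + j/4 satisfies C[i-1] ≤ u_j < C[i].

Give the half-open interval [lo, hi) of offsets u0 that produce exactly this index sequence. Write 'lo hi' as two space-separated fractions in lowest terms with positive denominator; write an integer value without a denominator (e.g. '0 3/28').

0 3/22

C = [7/11, 1, 1, 1]
j=0 picked index 0: u0 ∈ [0, 7/11)
j=1 picked index 0: u0 ∈ [-1/4, 17/44)
j=2 picked index 0: u0 ∈ [-1/2, 3/22)
j=3 picked index 1: u0 ∈ [-5/44, 1/4)
intersection: [0, 3/22)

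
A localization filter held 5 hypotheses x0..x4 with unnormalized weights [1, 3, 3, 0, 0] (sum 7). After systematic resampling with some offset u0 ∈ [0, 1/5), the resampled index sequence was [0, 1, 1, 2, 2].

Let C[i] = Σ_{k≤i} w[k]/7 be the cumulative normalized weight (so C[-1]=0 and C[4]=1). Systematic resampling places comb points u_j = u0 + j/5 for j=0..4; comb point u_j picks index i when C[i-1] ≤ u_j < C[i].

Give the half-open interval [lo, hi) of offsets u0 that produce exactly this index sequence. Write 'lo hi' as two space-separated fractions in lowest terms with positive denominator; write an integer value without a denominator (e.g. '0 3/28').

0 1/7

C = [1/7, 4/7, 1, 1, 1]
j=0 picked index 0: u0 ∈ [0, 1/7)
j=1 picked index 1: u0 ∈ [-2/35, 13/35)
j=2 picked index 1: u0 ∈ [-9/35, 6/35)
j=3 picked index 2: u0 ∈ [-1/35, 2/5)
j=4 picked index 2: u0 ∈ [-8/35, 1/5)
intersection: [0, 1/7)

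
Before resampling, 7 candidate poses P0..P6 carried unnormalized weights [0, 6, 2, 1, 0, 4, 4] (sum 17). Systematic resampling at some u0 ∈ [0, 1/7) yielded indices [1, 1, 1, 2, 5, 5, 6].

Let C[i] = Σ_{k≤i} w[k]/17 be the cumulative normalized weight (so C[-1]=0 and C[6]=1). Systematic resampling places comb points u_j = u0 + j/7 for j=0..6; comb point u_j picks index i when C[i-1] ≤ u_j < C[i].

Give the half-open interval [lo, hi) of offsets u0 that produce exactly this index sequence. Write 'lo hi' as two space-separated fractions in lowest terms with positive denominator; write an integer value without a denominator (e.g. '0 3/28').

C = [0, 6/17, 8/17, 9/17, 9/17, 13/17, 1]
j=0 picked index 1: u0 ∈ [0, 6/17)
j=1 picked index 1: u0 ∈ [-1/7, 25/119)
j=2 picked index 1: u0 ∈ [-2/7, 8/119)
j=3 picked index 2: u0 ∈ [-9/119, 5/119)
j=4 picked index 5: u0 ∈ [-5/119, 23/119)
j=5 picked index 5: u0 ∈ [-22/119, 6/119)
j=6 picked index 6: u0 ∈ [-11/119, 1/7)
intersection: [0, 5/119)

0 5/119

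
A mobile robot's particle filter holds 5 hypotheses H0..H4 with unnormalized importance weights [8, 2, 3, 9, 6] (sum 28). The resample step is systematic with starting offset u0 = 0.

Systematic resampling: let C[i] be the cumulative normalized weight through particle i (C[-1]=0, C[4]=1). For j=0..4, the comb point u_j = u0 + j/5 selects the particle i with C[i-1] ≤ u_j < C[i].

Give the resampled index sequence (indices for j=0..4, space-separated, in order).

C = [2/7, 5/14, 13/28, 11/14, 1]
j=0: u_0=0 ∈ [0, 2/7) → index 0
j=1: u_1=1/5 ∈ [0, 2/7) → index 0
j=2: u_2=2/5 ∈ [5/14, 13/28) → index 2
j=3: u_3=3/5 ∈ [13/28, 11/14) → index 3
j=4: u_4=4/5 ∈ [11/14, 1) → index 4

0 0 2 3 4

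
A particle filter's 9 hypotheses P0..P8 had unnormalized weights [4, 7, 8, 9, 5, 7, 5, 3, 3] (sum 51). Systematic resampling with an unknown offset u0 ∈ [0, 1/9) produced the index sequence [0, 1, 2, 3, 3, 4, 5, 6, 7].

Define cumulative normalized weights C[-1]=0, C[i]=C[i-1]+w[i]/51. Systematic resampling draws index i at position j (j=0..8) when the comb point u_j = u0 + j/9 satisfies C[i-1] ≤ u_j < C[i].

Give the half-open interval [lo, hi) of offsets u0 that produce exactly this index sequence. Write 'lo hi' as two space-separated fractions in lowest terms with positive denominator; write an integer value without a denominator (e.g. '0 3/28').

2/51 8/153

C = [4/51, 11/51, 19/51, 28/51, 11/17, 40/51, 15/17, 16/17, 1]
j=0 picked index 0: u0 ∈ [0, 4/51)
j=1 picked index 1: u0 ∈ [-5/153, 16/153)
j=2 picked index 2: u0 ∈ [-1/153, 23/153)
j=3 picked index 3: u0 ∈ [2/51, 11/51)
j=4 picked index 3: u0 ∈ [-11/153, 16/153)
j=5 picked index 4: u0 ∈ [-1/153, 14/153)
j=6 picked index 5: u0 ∈ [-1/51, 2/17)
j=7 picked index 6: u0 ∈ [1/153, 16/153)
j=8 picked index 7: u0 ∈ [-1/153, 8/153)
intersection: [2/51, 8/153)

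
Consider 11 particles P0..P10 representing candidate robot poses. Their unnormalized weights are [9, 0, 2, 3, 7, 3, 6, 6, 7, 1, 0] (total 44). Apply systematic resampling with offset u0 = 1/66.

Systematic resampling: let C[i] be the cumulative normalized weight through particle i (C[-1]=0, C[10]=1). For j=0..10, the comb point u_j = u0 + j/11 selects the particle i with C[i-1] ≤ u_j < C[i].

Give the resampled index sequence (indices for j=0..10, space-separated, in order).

C = [9/44, 9/44, 1/4, 7/22, 21/44, 6/11, 15/22, 9/11, 43/44, 1, 1]
j=0: u_0=1/66 ∈ [0, 9/44) → index 0
j=1: u_1=7/66 ∈ [0, 9/44) → index 0
j=2: u_2=13/66 ∈ [0, 9/44) → index 0
j=3: u_3=19/66 ∈ [1/4, 7/22) → index 3
j=4: u_4=25/66 ∈ [7/22, 21/44) → index 4
j=5: u_5=31/66 ∈ [7/22, 21/44) → index 4
j=6: u_6=37/66 ∈ [6/11, 15/22) → index 6
j=7: u_7=43/66 ∈ [6/11, 15/22) → index 6
j=8: u_8=49/66 ∈ [15/22, 9/11) → index 7
j=9: u_9=5/6 ∈ [9/11, 43/44) → index 8
j=10: u_10=61/66 ∈ [9/11, 43/44) → index 8

0 0 0 3 4 4 6 6 7 8 8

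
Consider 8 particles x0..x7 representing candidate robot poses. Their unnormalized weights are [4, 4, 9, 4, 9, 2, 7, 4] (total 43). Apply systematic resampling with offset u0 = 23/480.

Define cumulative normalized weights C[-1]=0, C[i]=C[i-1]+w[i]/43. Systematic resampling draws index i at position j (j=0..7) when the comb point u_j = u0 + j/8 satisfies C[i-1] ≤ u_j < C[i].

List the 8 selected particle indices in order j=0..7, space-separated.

0 1 2 3 4 4 6 7

C = [4/43, 8/43, 17/43, 21/43, 30/43, 32/43, 39/43, 1]
j=0: u_0=23/480 ∈ [0, 4/43) → index 0
j=1: u_1=83/480 ∈ [4/43, 8/43) → index 1
j=2: u_2=143/480 ∈ [8/43, 17/43) → index 2
j=3: u_3=203/480 ∈ [17/43, 21/43) → index 3
j=4: u_4=263/480 ∈ [21/43, 30/43) → index 4
j=5: u_5=323/480 ∈ [21/43, 30/43) → index 4
j=6: u_6=383/480 ∈ [32/43, 39/43) → index 6
j=7: u_7=443/480 ∈ [39/43, 1) → index 7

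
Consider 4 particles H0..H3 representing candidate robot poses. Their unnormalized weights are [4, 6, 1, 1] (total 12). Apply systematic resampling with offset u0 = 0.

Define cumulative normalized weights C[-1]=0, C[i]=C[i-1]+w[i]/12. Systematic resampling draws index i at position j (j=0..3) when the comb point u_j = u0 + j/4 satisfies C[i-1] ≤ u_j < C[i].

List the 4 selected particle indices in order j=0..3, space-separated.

0 0 1 1

C = [1/3, 5/6, 11/12, 1]
j=0: u_0=0 ∈ [0, 1/3) → index 0
j=1: u_1=1/4 ∈ [0, 1/3) → index 0
j=2: u_2=1/2 ∈ [1/3, 5/6) → index 1
j=3: u_3=3/4 ∈ [1/3, 5/6) → index 1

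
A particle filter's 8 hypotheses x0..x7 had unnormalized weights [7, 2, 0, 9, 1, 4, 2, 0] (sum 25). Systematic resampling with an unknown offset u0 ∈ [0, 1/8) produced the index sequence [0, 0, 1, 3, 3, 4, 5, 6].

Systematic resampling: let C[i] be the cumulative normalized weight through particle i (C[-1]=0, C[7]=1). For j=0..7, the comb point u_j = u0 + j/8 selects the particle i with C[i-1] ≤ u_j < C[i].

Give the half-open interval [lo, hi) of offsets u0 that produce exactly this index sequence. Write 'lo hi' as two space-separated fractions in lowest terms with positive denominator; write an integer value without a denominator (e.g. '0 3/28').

19/200 11/100

C = [7/25, 9/25, 9/25, 18/25, 19/25, 23/25, 1, 1]
j=0 picked index 0: u0 ∈ [0, 7/25)
j=1 picked index 0: u0 ∈ [-1/8, 31/200)
j=2 picked index 1: u0 ∈ [3/100, 11/100)
j=3 picked index 3: u0 ∈ [-3/200, 69/200)
j=4 picked index 3: u0 ∈ [-7/50, 11/50)
j=5 picked index 4: u0 ∈ [19/200, 27/200)
j=6 picked index 5: u0 ∈ [1/100, 17/100)
j=7 picked index 6: u0 ∈ [9/200, 1/8)
intersection: [19/200, 11/100)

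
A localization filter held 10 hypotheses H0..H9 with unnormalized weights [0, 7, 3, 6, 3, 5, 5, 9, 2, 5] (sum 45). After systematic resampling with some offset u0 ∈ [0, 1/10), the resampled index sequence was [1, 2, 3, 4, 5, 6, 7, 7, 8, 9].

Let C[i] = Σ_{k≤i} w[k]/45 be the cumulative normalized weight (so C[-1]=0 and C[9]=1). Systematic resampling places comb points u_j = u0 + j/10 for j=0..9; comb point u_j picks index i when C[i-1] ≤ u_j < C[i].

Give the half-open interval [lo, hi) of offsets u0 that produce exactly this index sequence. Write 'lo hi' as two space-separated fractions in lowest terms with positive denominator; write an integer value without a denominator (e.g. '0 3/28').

1/18 4/45

C = [0, 7/45, 2/9, 16/45, 19/45, 8/15, 29/45, 38/45, 8/9, 1]
j=0 picked index 1: u0 ∈ [0, 7/45)
j=1 picked index 2: u0 ∈ [1/18, 11/90)
j=2 picked index 3: u0 ∈ [1/45, 7/45)
j=3 picked index 4: u0 ∈ [1/18, 11/90)
j=4 picked index 5: u0 ∈ [1/45, 2/15)
j=5 picked index 6: u0 ∈ [1/30, 13/90)
j=6 picked index 7: u0 ∈ [2/45, 11/45)
j=7 picked index 7: u0 ∈ [-1/18, 13/90)
j=8 picked index 8: u0 ∈ [2/45, 4/45)
j=9 picked index 9: u0 ∈ [-1/90, 1/10)
intersection: [1/18, 4/45)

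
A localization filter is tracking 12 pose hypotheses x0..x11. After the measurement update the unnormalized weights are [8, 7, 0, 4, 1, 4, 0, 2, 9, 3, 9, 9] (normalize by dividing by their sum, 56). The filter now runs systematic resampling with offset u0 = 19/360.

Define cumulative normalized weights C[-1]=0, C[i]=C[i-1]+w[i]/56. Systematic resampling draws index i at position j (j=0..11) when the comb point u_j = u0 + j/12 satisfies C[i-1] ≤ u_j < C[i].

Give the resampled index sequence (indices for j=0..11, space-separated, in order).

0 0 1 3 5 8 8 9 10 10 11 11

C = [1/7, 15/56, 15/56, 19/56, 5/14, 3/7, 3/7, 13/28, 5/8, 19/28, 47/56, 1]
j=0: u_0=19/360 ∈ [0, 1/7) → index 0
j=1: u_1=49/360 ∈ [0, 1/7) → index 0
j=2: u_2=79/360 ∈ [1/7, 15/56) → index 1
j=3: u_3=109/360 ∈ [15/56, 19/56) → index 3
j=4: u_4=139/360 ∈ [5/14, 3/7) → index 5
j=5: u_5=169/360 ∈ [13/28, 5/8) → index 8
j=6: u_6=199/360 ∈ [13/28, 5/8) → index 8
j=7: u_7=229/360 ∈ [5/8, 19/28) → index 9
j=8: u_8=259/360 ∈ [19/28, 47/56) → index 10
j=9: u_9=289/360 ∈ [19/28, 47/56) → index 10
j=10: u_10=319/360 ∈ [47/56, 1) → index 11
j=11: u_11=349/360 ∈ [47/56, 1) → index 11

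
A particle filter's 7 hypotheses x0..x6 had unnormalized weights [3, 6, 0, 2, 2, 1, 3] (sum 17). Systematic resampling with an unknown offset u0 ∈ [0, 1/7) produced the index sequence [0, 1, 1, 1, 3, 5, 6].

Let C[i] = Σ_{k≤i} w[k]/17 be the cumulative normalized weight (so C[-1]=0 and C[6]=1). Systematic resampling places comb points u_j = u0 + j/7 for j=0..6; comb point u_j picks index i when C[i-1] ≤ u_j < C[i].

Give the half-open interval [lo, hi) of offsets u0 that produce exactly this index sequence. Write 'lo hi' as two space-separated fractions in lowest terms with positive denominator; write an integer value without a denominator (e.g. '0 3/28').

C = [3/17, 9/17, 9/17, 11/17, 13/17, 14/17, 1]
j=0 picked index 0: u0 ∈ [0, 3/17)
j=1 picked index 1: u0 ∈ [4/119, 46/119)
j=2 picked index 1: u0 ∈ [-13/119, 29/119)
j=3 picked index 1: u0 ∈ [-30/119, 12/119)
j=4 picked index 3: u0 ∈ [-5/119, 9/119)
j=5 picked index 5: u0 ∈ [6/119, 13/119)
j=6 picked index 6: u0 ∈ [-4/119, 1/7)
intersection: [6/119, 9/119)

6/119 9/119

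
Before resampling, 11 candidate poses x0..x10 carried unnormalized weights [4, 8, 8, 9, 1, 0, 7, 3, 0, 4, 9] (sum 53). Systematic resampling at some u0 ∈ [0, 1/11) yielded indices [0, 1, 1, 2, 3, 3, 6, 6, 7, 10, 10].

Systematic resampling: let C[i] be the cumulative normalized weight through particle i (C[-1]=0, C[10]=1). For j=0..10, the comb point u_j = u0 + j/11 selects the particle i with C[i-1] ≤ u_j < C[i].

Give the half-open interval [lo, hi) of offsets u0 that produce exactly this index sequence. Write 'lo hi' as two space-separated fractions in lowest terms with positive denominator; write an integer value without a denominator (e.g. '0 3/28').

12/583 16/583

C = [4/53, 12/53, 20/53, 29/53, 30/53, 30/53, 37/53, 40/53, 40/53, 44/53, 1]
j=0 picked index 0: u0 ∈ [0, 4/53)
j=1 picked index 1: u0 ∈ [-9/583, 79/583)
j=2 picked index 1: u0 ∈ [-62/583, 26/583)
j=3 picked index 2: u0 ∈ [-27/583, 61/583)
j=4 picked index 3: u0 ∈ [8/583, 107/583)
j=5 picked index 3: u0 ∈ [-45/583, 54/583)
j=6 picked index 6: u0 ∈ [12/583, 89/583)
j=7 picked index 6: u0 ∈ [-41/583, 36/583)
j=8 picked index 7: u0 ∈ [-17/583, 16/583)
j=9 picked index 10: u0 ∈ [7/583, 2/11)
j=10 picked index 10: u0 ∈ [-46/583, 1/11)
intersection: [12/583, 16/583)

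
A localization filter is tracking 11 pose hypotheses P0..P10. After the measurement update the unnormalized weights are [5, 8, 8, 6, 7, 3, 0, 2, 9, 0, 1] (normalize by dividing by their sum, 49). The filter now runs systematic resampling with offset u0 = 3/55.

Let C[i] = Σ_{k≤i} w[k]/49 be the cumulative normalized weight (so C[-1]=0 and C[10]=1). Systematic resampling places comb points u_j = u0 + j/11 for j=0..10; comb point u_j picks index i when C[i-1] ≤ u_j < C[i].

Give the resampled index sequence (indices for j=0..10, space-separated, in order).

0 1 1 2 2 3 4 4 7 8 8

C = [5/49, 13/49, 3/7, 27/49, 34/49, 37/49, 37/49, 39/49, 48/49, 48/49, 1]
j=0: u_0=3/55 ∈ [0, 5/49) → index 0
j=1: u_1=8/55 ∈ [5/49, 13/49) → index 1
j=2: u_2=13/55 ∈ [5/49, 13/49) → index 1
j=3: u_3=18/55 ∈ [13/49, 3/7) → index 2
j=4: u_4=23/55 ∈ [13/49, 3/7) → index 2
j=5: u_5=28/55 ∈ [3/7, 27/49) → index 3
j=6: u_6=3/5 ∈ [27/49, 34/49) → index 4
j=7: u_7=38/55 ∈ [27/49, 34/49) → index 4
j=8: u_8=43/55 ∈ [37/49, 39/49) → index 7
j=9: u_9=48/55 ∈ [39/49, 48/49) → index 8
j=10: u_10=53/55 ∈ [39/49, 48/49) → index 8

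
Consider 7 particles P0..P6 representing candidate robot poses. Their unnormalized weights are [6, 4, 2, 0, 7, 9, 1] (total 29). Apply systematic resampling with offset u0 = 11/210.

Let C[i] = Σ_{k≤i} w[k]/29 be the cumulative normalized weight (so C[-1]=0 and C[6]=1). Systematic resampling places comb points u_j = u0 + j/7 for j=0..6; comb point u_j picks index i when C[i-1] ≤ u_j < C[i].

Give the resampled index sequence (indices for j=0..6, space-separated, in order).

C = [6/29, 10/29, 12/29, 12/29, 19/29, 28/29, 1]
j=0: u_0=11/210 ∈ [0, 6/29) → index 0
j=1: u_1=41/210 ∈ [0, 6/29) → index 0
j=2: u_2=71/210 ∈ [6/29, 10/29) → index 1
j=3: u_3=101/210 ∈ [12/29, 19/29) → index 4
j=4: u_4=131/210 ∈ [12/29, 19/29) → index 4
j=5: u_5=23/30 ∈ [19/29, 28/29) → index 5
j=6: u_6=191/210 ∈ [19/29, 28/29) → index 5

0 0 1 4 4 5 5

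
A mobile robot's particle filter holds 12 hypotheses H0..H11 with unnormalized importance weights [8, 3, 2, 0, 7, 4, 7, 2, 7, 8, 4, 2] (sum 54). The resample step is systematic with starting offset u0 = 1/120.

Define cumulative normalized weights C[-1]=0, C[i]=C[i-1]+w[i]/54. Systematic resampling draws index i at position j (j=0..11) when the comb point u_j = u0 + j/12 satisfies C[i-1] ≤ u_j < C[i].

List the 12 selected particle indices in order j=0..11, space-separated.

0 0 1 4 4 5 6 7 8 9 9 10

C = [4/27, 11/54, 13/54, 13/54, 10/27, 4/9, 31/54, 11/18, 20/27, 8/9, 26/27, 1]
j=0: u_0=1/120 ∈ [0, 4/27) → index 0
j=1: u_1=11/120 ∈ [0, 4/27) → index 0
j=2: u_2=7/40 ∈ [4/27, 11/54) → index 1
j=3: u_3=31/120 ∈ [13/54, 10/27) → index 4
j=4: u_4=41/120 ∈ [13/54, 10/27) → index 4
j=5: u_5=17/40 ∈ [10/27, 4/9) → index 5
j=6: u_6=61/120 ∈ [4/9, 31/54) → index 6
j=7: u_7=71/120 ∈ [31/54, 11/18) → index 7
j=8: u_8=27/40 ∈ [11/18, 20/27) → index 8
j=9: u_9=91/120 ∈ [20/27, 8/9) → index 9
j=10: u_10=101/120 ∈ [20/27, 8/9) → index 9
j=11: u_11=37/40 ∈ [8/9, 26/27) → index 10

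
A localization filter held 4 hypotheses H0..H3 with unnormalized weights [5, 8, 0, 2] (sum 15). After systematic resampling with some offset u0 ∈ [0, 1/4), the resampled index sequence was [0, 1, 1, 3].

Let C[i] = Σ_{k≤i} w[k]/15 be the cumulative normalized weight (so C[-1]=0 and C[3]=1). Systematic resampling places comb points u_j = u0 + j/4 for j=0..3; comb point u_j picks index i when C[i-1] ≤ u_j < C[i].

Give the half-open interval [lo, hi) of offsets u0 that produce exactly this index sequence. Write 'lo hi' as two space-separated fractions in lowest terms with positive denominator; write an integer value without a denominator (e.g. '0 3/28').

7/60 1/4

C = [1/3, 13/15, 13/15, 1]
j=0 picked index 0: u0 ∈ [0, 1/3)
j=1 picked index 1: u0 ∈ [1/12, 37/60)
j=2 picked index 1: u0 ∈ [-1/6, 11/30)
j=3 picked index 3: u0 ∈ [7/60, 1/4)
intersection: [7/60, 1/4)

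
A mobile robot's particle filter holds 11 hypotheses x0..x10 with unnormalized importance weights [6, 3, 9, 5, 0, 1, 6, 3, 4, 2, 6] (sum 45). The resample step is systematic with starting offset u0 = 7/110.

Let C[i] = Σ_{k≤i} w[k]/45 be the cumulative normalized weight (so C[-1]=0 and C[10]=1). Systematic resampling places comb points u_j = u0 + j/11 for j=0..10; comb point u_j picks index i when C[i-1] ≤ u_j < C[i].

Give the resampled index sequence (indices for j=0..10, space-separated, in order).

C = [2/15, 1/5, 2/5, 23/45, 23/45, 8/15, 2/3, 11/15, 37/45, 13/15, 1]
j=0: u_0=7/110 ∈ [0, 2/15) → index 0
j=1: u_1=17/110 ∈ [2/15, 1/5) → index 1
j=2: u_2=27/110 ∈ [1/5, 2/5) → index 2
j=3: u_3=37/110 ∈ [1/5, 2/5) → index 2
j=4: u_4=47/110 ∈ [2/5, 23/45) → index 3
j=5: u_5=57/110 ∈ [23/45, 8/15) → index 5
j=6: u_6=67/110 ∈ [8/15, 2/3) → index 6
j=7: u_7=7/10 ∈ [2/3, 11/15) → index 7
j=8: u_8=87/110 ∈ [11/15, 37/45) → index 8
j=9: u_9=97/110 ∈ [13/15, 1) → index 10
j=10: u_10=107/110 ∈ [13/15, 1) → index 10

0 1 2 2 3 5 6 7 8 10 10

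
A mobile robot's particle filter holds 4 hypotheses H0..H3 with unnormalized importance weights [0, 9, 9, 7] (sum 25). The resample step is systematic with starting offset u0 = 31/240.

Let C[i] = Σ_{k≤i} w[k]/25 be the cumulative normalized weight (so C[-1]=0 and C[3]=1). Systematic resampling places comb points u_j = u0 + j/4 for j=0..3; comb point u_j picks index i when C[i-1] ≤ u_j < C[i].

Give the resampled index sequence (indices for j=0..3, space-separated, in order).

1 2 2 3

C = [0, 9/25, 18/25, 1]
j=0: u_0=31/240 ∈ [0, 9/25) → index 1
j=1: u_1=91/240 ∈ [9/25, 18/25) → index 2
j=2: u_2=151/240 ∈ [9/25, 18/25) → index 2
j=3: u_3=211/240 ∈ [18/25, 1) → index 3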